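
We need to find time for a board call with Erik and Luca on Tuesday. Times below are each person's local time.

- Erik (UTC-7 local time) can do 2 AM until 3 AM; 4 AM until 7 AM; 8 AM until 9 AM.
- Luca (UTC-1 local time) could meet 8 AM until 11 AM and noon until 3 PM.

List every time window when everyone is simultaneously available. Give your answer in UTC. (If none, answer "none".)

Erik in UTC: 09:00-10:00, 11:00-14:00, 15:00-16:00 (add 7h to convert from UTC-7).
Luca in UTC: 09:00-12:00, 13:00-16:00 (add 1h to convert from UTC-1).
Erik ∩ Luca: 09:00-10:00, 11:00-12:00, 13:00-14:00, 15:00-16:00.

09:00-10:00, 11:00-12:00, 13:00-14:00, 15:00-16:00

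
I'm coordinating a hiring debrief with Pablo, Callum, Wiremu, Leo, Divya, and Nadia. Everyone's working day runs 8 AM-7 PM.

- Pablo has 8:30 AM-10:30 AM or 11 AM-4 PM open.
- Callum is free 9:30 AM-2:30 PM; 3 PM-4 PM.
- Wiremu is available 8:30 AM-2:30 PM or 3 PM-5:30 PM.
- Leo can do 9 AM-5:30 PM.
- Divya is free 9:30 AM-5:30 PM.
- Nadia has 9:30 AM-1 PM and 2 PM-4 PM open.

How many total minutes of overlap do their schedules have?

Pablo ∩ Callum: 09:30-10:30, 11:00-14:30, 15:00-16:00.
Pablo ∩ Callum ∩ Wiremu: 09:30-10:30, 11:00-14:30, 15:00-16:00.
Pablo ∩ Callum ∩ Wiremu ∩ Leo: 09:30-10:30, 11:00-14:30, 15:00-16:00.
Pablo ∩ Callum ∩ Wiremu ∩ Leo ∩ Divya: 09:30-10:30, 11:00-14:30, 15:00-16:00.
Pablo ∩ Callum ∩ Wiremu ∩ Leo ∩ Divya ∩ Nadia: 09:30-10:30, 11:00-13:00, 14:00-14:30, 15:00-16:00.
Summing the common windows: 60 + 120 + 30 + 60 = 270 minutes.

270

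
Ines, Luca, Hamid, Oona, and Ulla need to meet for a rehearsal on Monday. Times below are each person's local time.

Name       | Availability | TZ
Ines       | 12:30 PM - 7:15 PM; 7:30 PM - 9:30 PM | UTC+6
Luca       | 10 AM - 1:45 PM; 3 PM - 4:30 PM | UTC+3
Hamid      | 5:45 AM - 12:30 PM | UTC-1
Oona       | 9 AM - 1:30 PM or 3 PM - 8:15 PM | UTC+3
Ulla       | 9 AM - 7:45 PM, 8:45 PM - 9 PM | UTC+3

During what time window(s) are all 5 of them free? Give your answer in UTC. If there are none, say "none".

Ines in UTC: 06:30-13:15, 13:30-15:30 (subtract 6h to convert from UTC+6).
Luca in UTC: 07:00-10:45, 12:00-13:30 (subtract 3h to convert from UTC+3).
Hamid in UTC: 06:45-13:30 (add 1h to convert from UTC-1).
Oona in UTC: 06:00-10:30, 12:00-17:15 (subtract 3h to convert from UTC+3).
Ulla in UTC: 06:00-16:45, 17:45-18:00 (subtract 3h to convert from UTC+3).
Ines ∩ Luca: 07:00-10:45, 12:00-13:15.
Ines ∩ Luca ∩ Hamid: 07:00-10:45, 12:00-13:15.
Ines ∩ Luca ∩ Hamid ∩ Oona: 07:00-10:30, 12:00-13:15.
Ines ∩ Luca ∩ Hamid ∩ Oona ∩ Ulla: 07:00-10:30, 12:00-13:15.

07:00-10:30, 12:00-13:15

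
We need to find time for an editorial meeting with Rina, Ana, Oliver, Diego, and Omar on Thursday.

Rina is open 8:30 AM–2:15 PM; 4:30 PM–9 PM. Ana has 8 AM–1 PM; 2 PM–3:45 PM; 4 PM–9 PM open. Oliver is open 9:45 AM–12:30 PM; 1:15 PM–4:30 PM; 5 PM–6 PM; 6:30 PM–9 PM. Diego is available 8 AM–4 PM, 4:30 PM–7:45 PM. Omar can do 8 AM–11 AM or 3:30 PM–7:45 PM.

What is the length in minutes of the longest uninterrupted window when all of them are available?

Rina ∩ Ana: 08:30-13:00, 14:00-14:15, 16:30-21:00.
Rina ∩ Ana ∩ Oliver: 09:45-12:30, 14:00-14:15, 17:00-18:00, 18:30-21:00.
Rina ∩ Ana ∩ Oliver ∩ Diego: 09:45-12:30, 14:00-14:15, 17:00-18:00, 18:30-19:45.
Rina ∩ Ana ∩ Oliver ∩ Diego ∩ Omar: 09:45-11:00, 17:00-18:00, 18:30-19:45.
The longest is 09:45-11:00 at 75 minutes.

75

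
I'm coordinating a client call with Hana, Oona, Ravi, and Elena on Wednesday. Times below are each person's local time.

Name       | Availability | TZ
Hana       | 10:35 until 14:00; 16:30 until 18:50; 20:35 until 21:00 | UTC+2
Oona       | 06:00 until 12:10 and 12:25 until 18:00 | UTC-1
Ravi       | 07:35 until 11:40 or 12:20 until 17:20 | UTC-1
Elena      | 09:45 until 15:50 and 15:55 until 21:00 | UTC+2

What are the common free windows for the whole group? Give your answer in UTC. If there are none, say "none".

Hana in UTC: 08:35-12:00, 14:30-16:50, 18:35-19:00 (subtract 2h to convert from UTC+2).
Oona in UTC: 07:00-13:10, 13:25-19:00 (add 1h to convert from UTC-1).
Ravi in UTC: 08:35-12:40, 13:20-18:20 (add 1h to convert from UTC-1).
Elena in UTC: 07:45-13:50, 13:55-19:00 (subtract 2h to convert from UTC+2).
Hana ∩ Oona: 08:35-12:00, 14:30-16:50, 18:35-19:00.
Hana ∩ Oona ∩ Ravi: 08:35-12:00, 14:30-16:50.
Hana ∩ Oona ∩ Ravi ∩ Elena: 08:35-12:00, 14:30-16:50.
Those are the intersection windows.

08:35-12:00, 14:30-16:50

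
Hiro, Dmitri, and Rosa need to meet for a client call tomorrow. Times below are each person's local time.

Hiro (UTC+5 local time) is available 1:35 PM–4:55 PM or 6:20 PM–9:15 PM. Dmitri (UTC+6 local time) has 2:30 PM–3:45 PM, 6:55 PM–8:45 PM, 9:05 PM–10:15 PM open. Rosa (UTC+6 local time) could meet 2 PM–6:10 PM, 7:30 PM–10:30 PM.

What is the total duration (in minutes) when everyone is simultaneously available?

Hiro in UTC: 08:35-11:55, 13:20-16:15 (subtract 5h to convert from UTC+5).
Dmitri in UTC: 08:30-09:45, 12:55-14:45, 15:05-16:15 (subtract 6h to convert from UTC+6).
Rosa in UTC: 08:00-12:10, 13:30-16:30 (subtract 6h to convert from UTC+6).
Hiro ∩ Dmitri: 08:35-09:45, 13:20-14:45, 15:05-16:15.
Hiro ∩ Dmitri ∩ Rosa: 08:35-09:45, 13:30-14:45, 15:05-16:15.
Summing the common windows: 70 + 75 + 70 = 215 minutes.

215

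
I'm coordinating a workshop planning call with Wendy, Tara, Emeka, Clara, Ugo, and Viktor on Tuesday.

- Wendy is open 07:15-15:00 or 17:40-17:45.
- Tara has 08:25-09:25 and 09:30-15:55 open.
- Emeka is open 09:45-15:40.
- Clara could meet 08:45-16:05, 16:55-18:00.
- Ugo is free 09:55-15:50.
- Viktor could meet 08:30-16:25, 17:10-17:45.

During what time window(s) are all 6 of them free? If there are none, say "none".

Wendy ∩ Tara: 08:25-09:25, 09:30-15:00.
Wendy ∩ Tara ∩ Emeka: 09:45-15:00.
Wendy ∩ Tara ∩ Emeka ∩ Clara: 09:45-15:00.
Wendy ∩ Tara ∩ Emeka ∩ Clara ∩ Ugo: 09:55-15:00.
Wendy ∩ Tara ∩ Emeka ∩ Clara ∩ Ugo ∩ Viktor: 09:55-15:00.

09:55-15:00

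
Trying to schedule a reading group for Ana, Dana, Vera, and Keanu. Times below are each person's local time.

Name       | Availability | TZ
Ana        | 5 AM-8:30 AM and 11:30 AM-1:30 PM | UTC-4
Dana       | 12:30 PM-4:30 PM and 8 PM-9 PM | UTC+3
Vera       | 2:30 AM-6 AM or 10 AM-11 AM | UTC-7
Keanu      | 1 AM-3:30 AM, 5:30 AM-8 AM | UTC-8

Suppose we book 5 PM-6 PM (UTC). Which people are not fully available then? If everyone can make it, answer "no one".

Ana in UTC: 09:00-12:30, 15:30-17:30 (add 4h to convert from UTC-4).
Dana in UTC: 09:30-13:30, 17:00-18:00 (subtract 3h to convert from UTC+3).
Vera in UTC: 09:30-13:00, 17:00-18:00 (add 7h to convert from UTC-7).
Keanu in UTC: 09:00-11:30, 13:30-16:00 (add 8h to convert from UTC-8).
Ana: not fully free for 17:00-18:00. Dana: free for 17:00-18:00. Vera: free for 17:00-18:00. Keanu: not fully free for 17:00-18:00.

Ana, Keanu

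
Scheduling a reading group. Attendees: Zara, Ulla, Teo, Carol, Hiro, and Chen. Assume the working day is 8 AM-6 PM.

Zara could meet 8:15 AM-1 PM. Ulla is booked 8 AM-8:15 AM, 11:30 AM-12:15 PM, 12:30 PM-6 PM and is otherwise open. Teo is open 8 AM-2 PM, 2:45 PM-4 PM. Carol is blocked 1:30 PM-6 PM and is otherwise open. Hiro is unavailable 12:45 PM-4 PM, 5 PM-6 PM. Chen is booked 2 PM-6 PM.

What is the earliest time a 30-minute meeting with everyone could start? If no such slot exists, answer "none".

Zara free: 08:15-13:00.
Ulla free: 08:15-11:30, 12:15-12:30 (invert busy blocks within the working day).
Teo free: 08:00-14:00, 14:45-16:00.
Carol free: 08:00-13:30 (invert busy blocks within the working day).
Hiro free: 08:00-12:45, 16:00-17:00 (invert busy blocks within the working day).
Chen free: 08:00-14:00 (invert busy blocks within the working day).
Zara ∩ Ulla: 08:15-11:30, 12:15-12:30.
Zara ∩ Ulla ∩ Teo: 08:15-11:30, 12:15-12:30.
Zara ∩ Ulla ∩ Teo ∩ Carol: 08:15-11:30, 12:15-12:30.
Zara ∩ Ulla ∩ Teo ∩ Carol ∩ Hiro: 08:15-11:30, 12:15-12:30.
Zara ∩ Ulla ∩ Teo ∩ Carol ∩ Hiro ∩ Chen: 08:15-11:30, 12:15-12:30.
The first common window of at least 30 minutes is 08:15-11:30, so the earliest start is 08:15.

08:15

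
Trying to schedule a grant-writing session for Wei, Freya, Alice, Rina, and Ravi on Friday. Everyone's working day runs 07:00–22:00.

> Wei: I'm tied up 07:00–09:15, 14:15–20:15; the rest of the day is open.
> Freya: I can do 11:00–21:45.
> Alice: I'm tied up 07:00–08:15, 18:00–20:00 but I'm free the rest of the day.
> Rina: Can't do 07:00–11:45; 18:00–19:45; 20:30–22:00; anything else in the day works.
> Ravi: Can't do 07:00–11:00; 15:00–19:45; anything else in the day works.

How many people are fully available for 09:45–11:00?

2

Wei free: 09:15-14:15, 20:15-22:00 (invert busy blocks within the working day).
Freya free: 11:00-21:45.
Alice free: 08:15-18:00, 20:00-22:00 (invert busy blocks within the working day).
Rina free: 11:45-18:00, 19:45-20:30 (invert busy blocks within the working day).
Ravi free: 11:00-15:00, 19:45-22:00 (invert busy blocks within the working day).
Wei and Alice can make the full 09:45-11:00 slot — that's 2.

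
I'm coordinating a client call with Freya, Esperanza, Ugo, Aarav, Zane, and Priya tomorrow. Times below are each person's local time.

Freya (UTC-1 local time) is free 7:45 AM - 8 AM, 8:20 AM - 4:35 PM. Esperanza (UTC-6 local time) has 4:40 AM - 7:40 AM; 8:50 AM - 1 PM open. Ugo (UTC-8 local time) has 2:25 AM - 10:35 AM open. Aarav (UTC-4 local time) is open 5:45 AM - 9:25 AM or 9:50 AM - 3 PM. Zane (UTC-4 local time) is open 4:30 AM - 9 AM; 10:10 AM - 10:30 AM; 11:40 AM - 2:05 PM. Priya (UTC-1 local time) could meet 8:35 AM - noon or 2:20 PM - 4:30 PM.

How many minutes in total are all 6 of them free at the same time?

Freya in UTC: 08:45-09:00, 09:20-17:35 (add 1h to convert from UTC-1).
Esperanza in UTC: 10:40-13:40, 14:50-19:00 (add 6h to convert from UTC-6).
Ugo in UTC: 10:25-18:35 (add 8h to convert from UTC-8).
Aarav in UTC: 09:45-13:25, 13:50-19:00 (add 4h to convert from UTC-4).
Zane in UTC: 08:30-13:00, 14:10-14:30, 15:40-18:05 (add 4h to convert from UTC-4).
Priya in UTC: 09:35-13:00, 15:20-17:30 (add 1h to convert from UTC-1).
Freya ∩ Esperanza: 10:40-13:40, 14:50-17:35.
Freya ∩ Esperanza ∩ Ugo: 10:40-13:40, 14:50-17:35.
Freya ∩ Esperanza ∩ Ugo ∩ Aarav: 10:40-13:25, 14:50-17:35.
Freya ∩ Esperanza ∩ Ugo ∩ Aarav ∩ Zane: 10:40-13:00, 15:40-17:35.
Freya ∩ Esperanza ∩ Ugo ∩ Aarav ∩ Zane ∩ Priya: 10:40-13:00, 15:40-17:30.
Those are the intersection windows.
Summing the common windows: 140 + 110 = 250 minutes.

250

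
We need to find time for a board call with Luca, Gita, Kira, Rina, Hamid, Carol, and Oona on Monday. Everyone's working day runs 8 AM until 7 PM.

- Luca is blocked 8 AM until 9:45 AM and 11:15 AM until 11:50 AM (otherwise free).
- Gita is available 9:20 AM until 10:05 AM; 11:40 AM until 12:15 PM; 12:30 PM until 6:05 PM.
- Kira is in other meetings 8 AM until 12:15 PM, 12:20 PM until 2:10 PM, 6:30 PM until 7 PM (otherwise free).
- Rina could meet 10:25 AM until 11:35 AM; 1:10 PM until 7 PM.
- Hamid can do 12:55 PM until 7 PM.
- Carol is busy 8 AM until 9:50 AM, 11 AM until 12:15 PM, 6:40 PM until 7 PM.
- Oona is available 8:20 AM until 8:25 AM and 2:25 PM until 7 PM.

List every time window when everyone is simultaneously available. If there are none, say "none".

Luca free: 09:45-11:15, 11:50-19:00 (invert busy blocks within the working day).
Gita free: 09:20-10:05, 11:40-12:15, 12:30-18:05.
Kira free: 12:15-12:20, 14:10-18:30 (invert busy blocks within the working day).
Rina free: 10:25-11:35, 13:10-19:00.
Hamid free: 12:55-19:00.
Carol free: 09:50-11:00, 12:15-18:40 (invert busy blocks within the working day).
Oona free: 08:20-08:25, 14:25-19:00.
Luca ∩ Gita: 09:45-10:05, 11:50-12:15, 12:30-18:05.
Luca ∩ Gita ∩ Kira: 14:10-18:05.
Luca ∩ Gita ∩ Kira ∩ Rina: 14:10-18:05.
Luca ∩ Gita ∩ Kira ∩ Rina ∩ Hamid: 14:10-18:05.
Luca ∩ Gita ∩ Kira ∩ Rina ∩ Hamid ∩ Carol: 14:10-18:05.
Luca ∩ Gita ∩ Kira ∩ Rina ∩ Hamid ∩ Carol ∩ Oona: 14:25-18:05.

14:25-18:05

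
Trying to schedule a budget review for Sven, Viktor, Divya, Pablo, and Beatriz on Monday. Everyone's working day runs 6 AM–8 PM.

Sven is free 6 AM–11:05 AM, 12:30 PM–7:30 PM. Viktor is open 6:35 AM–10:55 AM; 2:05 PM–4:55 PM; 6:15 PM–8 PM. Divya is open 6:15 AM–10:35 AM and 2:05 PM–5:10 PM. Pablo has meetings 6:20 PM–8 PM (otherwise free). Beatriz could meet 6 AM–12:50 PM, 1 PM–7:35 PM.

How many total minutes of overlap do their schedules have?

410

Sven free: 06:00-11:05, 12:30-19:30.
Viktor free: 06:35-10:55, 14:05-16:55, 18:15-20:00.
Divya free: 06:15-10:35, 14:05-17:10.
Pablo free: 06:00-18:20 (invert busy blocks within the working day).
Beatriz free: 06:00-12:50, 13:00-19:35.
Sven ∩ Viktor: 06:35-10:55, 14:05-16:55, 18:15-19:30.
Sven ∩ Viktor ∩ Divya: 06:35-10:35, 14:05-16:55.
Sven ∩ Viktor ∩ Divya ∩ Pablo: 06:35-10:35, 14:05-16:55.
Sven ∩ Viktor ∩ Divya ∩ Pablo ∩ Beatriz: 06:35-10:35, 14:05-16:55.
Summing the common windows: 240 + 170 = 410 minutes.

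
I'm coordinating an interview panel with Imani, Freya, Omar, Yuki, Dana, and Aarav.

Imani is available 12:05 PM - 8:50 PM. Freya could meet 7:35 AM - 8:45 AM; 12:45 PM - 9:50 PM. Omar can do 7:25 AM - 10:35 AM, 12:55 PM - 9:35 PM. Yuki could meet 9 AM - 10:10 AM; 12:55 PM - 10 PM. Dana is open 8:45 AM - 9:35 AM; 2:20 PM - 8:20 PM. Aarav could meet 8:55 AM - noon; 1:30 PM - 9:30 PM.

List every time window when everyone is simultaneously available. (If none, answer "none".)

Imani ∩ Freya: 12:45-20:50.
Imani ∩ Freya ∩ Omar: 12:55-20:50.
Imani ∩ Freya ∩ Omar ∩ Yuki: 12:55-20:50.
Imani ∩ Freya ∩ Omar ∩ Yuki ∩ Dana: 14:20-20:20.
Imani ∩ Freya ∩ Omar ∩ Yuki ∩ Dana ∩ Aarav: 14:20-20:20.

14:20-20:20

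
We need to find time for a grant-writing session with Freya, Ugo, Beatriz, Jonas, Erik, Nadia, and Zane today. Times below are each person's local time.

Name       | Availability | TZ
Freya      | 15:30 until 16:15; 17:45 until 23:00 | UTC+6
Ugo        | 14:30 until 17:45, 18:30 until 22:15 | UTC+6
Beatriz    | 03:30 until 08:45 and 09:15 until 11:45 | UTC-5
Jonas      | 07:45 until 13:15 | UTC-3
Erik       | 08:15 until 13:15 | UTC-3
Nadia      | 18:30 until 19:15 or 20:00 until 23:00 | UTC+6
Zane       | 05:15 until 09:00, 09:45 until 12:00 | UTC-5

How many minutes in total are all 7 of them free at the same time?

135

Freya in UTC: 09:30-10:15, 11:45-17:00 (subtract 6h to convert from UTC+6).
Ugo in UTC: 08:30-11:45, 12:30-16:15 (subtract 6h to convert from UTC+6).
Beatriz in UTC: 08:30-13:45, 14:15-16:45 (add 5h to convert from UTC-5).
Jonas in UTC: 10:45-16:15 (add 3h to convert from UTC-3).
Erik in UTC: 11:15-16:15 (add 3h to convert from UTC-3).
Nadia in UTC: 12:30-13:15, 14:00-17:00 (subtract 6h to convert from UTC+6).
Zane in UTC: 10:15-14:00, 14:45-17:00 (add 5h to convert from UTC-5).
Freya ∩ Ugo: 09:30-10:15, 12:30-16:15.
Freya ∩ Ugo ∩ Beatriz: 09:30-10:15, 12:30-13:45, 14:15-16:15.
Freya ∩ Ugo ∩ Beatriz ∩ Jonas: 12:30-13:45, 14:15-16:15.
Freya ∩ Ugo ∩ Beatriz ∩ Jonas ∩ Erik: 12:30-13:45, 14:15-16:15.
Freya ∩ Ugo ∩ Beatriz ∩ Jonas ∩ Erik ∩ Nadia: 12:30-13:15, 14:15-16:15.
Freya ∩ Ugo ∩ Beatriz ∩ Jonas ∩ Erik ∩ Nadia ∩ Zane: 12:30-13:15, 14:45-16:15.
Summing the common windows: 45 + 90 = 135 minutes.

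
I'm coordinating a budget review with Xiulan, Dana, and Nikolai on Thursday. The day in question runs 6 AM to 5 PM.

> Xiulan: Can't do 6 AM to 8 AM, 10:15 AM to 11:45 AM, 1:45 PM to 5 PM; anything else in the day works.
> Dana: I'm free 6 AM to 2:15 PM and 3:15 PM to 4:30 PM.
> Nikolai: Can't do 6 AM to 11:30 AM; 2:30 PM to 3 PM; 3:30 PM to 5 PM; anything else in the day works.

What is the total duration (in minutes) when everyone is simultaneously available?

Xiulan free: 08:00-10:15, 11:45-13:45 (invert busy blocks within the working day).
Dana free: 06:00-14:15, 15:15-16:30.
Nikolai free: 11:30-14:30, 15:00-15:30 (invert busy blocks within the working day).
Xiulan ∩ Dana: 08:00-10:15, 11:45-13:45.
Xiulan ∩ Dana ∩ Nikolai: 11:45-13:45.
That's a single block of 120 minutes.

120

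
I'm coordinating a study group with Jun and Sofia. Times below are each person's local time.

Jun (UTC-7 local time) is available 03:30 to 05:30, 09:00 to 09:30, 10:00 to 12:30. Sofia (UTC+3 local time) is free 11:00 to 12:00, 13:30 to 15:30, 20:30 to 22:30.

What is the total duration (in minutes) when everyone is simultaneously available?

Jun in UTC: 10:30-12:30, 16:00-16:30, 17:00-19:30 (add 7h to convert from UTC-7).
Sofia in UTC: 08:00-09:00, 10:30-12:30, 17:30-19:30 (subtract 3h to convert from UTC+3).
Jun ∩ Sofia: 10:30-12:30, 17:30-19:30.
So the common availability across everyone is 10:30-12:30, 17:30-19:30.
Summing the common windows: 120 + 120 = 240 minutes.

240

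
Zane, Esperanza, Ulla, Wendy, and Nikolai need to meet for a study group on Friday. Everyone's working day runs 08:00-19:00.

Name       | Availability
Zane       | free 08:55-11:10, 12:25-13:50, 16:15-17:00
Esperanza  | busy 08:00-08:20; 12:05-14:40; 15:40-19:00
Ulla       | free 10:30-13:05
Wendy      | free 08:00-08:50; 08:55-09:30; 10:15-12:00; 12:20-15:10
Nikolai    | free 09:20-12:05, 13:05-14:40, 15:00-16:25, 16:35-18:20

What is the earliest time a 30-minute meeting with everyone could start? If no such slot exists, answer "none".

Zane free: 08:55-11:10, 12:25-13:50, 16:15-17:00.
Esperanza free: 08:20-12:05, 14:40-15:40 (invert busy blocks within the working day).
Ulla free: 10:30-13:05.
Wendy free: 08:00-08:50, 08:55-09:30, 10:15-12:00, 12:20-15:10.
Nikolai free: 09:20-12:05, 13:05-14:40, 15:00-16:25, 16:35-18:20.
Zane ∩ Esperanza: 08:55-11:10.
Zane ∩ Esperanza ∩ Ulla: 10:30-11:10.
Zane ∩ Esperanza ∩ Ulla ∩ Wendy: 10:30-11:10.
Zane ∩ Esperanza ∩ Ulla ∩ Wendy ∩ Nikolai: 10:30-11:10.
Those are the intersection windows.
The first common window of at least 30 minutes is 10:30-11:10, so the earliest start is 10:30.

10:30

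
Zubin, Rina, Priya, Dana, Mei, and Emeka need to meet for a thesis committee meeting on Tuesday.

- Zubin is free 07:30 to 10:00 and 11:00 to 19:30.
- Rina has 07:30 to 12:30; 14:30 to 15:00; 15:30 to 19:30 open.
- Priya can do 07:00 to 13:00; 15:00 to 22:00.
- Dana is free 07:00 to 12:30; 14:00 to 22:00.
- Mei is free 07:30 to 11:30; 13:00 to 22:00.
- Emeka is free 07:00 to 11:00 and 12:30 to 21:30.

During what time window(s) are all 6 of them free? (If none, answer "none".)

Zubin ∩ Rina: 07:30-10:00, 11:00-12:30, 14:30-15:00, 15:30-19:30.
Zubin ∩ Rina ∩ Priya: 07:30-10:00, 11:00-12:30, 15:30-19:30.
Zubin ∩ Rina ∩ Priya ∩ Dana: 07:30-10:00, 11:00-12:30, 15:30-19:30.
Zubin ∩ Rina ∩ Priya ∩ Dana ∩ Mei: 07:30-10:00, 11:00-11:30, 15:30-19:30.
Zubin ∩ Rina ∩ Priya ∩ Dana ∩ Mei ∩ Emeka: 07:30-10:00, 15:30-19:30.

07:30-10:00, 15:30-19:30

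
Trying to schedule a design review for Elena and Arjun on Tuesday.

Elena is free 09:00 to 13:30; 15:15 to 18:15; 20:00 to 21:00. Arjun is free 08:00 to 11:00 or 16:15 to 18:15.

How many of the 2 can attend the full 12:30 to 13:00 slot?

Elena can make the full 12:30-13:00 slot — that's 1.

1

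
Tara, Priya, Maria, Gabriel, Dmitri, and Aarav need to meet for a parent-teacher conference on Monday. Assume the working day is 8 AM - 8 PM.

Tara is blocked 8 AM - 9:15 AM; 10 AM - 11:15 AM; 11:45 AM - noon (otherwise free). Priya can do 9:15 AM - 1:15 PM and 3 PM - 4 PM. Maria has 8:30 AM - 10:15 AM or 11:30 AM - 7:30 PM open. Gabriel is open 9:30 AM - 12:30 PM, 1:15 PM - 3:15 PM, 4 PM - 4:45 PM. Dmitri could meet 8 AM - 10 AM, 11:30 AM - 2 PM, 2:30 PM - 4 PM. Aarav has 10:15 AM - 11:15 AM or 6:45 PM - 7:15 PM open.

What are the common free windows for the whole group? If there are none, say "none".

Tara free: 09:15-10:00, 11:15-11:45, 12:00-20:00 (invert busy blocks within the working day).
Priya free: 09:15-13:15, 15:00-16:00.
Maria free: 08:30-10:15, 11:30-19:30.
Gabriel free: 09:30-12:30, 13:15-15:15, 16:00-16:45.
Dmitri free: 08:00-10:00, 11:30-14:00, 14:30-16:00.
Aarav free: 10:15-11:15, 18:45-19:15.
Tara ∩ Priya: 09:15-10:00, 11:15-11:45, 12:00-13:15, 15:00-16:00.
Tara ∩ Priya ∩ Maria: 09:15-10:00, 11:30-11:45, 12:00-13:15, 15:00-16:00.
Tara ∩ Priya ∩ Maria ∩ Gabriel: 09:30-10:00, 11:30-11:45, 12:00-12:30, 15:00-15:15.
Tara ∩ Priya ∩ Maria ∩ Gabriel ∩ Dmitri: 09:30-10:00, 11:30-11:45, 12:00-12:30, 15:00-15:15.
Tara ∩ Priya ∩ Maria ∩ Gabriel ∩ Dmitri ∩ Aarav: ∅.
There is no time when everyone is free.

none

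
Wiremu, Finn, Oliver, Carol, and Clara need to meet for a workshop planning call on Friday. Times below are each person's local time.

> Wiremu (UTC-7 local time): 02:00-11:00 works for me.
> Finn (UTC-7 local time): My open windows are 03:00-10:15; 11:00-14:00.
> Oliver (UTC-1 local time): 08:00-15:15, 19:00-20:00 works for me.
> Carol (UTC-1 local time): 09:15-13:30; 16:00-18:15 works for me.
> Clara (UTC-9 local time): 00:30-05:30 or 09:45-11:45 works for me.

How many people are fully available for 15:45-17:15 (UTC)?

Wiremu in UTC: 09:00-18:00 (add 7h to convert from UTC-7).
Finn in UTC: 10:00-17:15, 18:00-21:00 (add 7h to convert from UTC-7).
Oliver in UTC: 09:00-16:15, 20:00-21:00 (add 1h to convert from UTC-1).
Carol in UTC: 10:15-14:30, 17:00-19:15 (add 1h to convert from UTC-1).
Clara in UTC: 09:30-14:30, 18:45-20:45 (add 9h to convert from UTC-9).
Wiremu and Finn can make the full 15:45-17:15 slot — that's 2.

2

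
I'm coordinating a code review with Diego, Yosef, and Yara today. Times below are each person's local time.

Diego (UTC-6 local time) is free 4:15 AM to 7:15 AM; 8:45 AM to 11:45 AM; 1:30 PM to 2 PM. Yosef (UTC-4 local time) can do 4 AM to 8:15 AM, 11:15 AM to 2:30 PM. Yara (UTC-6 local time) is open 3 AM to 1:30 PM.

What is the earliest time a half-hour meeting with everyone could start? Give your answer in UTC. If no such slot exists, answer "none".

10:15

Diego in UTC: 10:15-13:15, 14:45-17:45, 19:30-20:00 (add 6h to convert from UTC-6).
Yosef in UTC: 08:00-12:15, 15:15-18:30 (add 4h to convert from UTC-4).
Yara in UTC: 09:00-19:30 (add 6h to convert from UTC-6).
Diego ∩ Yosef: 10:15-12:15, 15:15-17:45.
Diego ∩ Yosef ∩ Yara: 10:15-12:15, 15:15-17:45.
The first common window of at least 30 minutes is 10:15-12:15, so the earliest start is 10:15.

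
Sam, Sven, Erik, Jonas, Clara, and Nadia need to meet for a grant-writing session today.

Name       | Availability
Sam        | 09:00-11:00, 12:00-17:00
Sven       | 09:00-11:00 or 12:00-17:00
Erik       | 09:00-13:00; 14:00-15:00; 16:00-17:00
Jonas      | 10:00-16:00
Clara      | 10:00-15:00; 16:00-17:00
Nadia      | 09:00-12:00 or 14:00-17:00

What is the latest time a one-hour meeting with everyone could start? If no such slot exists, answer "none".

Sam ∩ Sven: 09:00-11:00, 12:00-17:00.
Sam ∩ Sven ∩ Erik: 09:00-11:00, 12:00-13:00, 14:00-15:00, 16:00-17:00.
Sam ∩ Sven ∩ Erik ∩ Jonas: 10:00-11:00, 12:00-13:00, 14:00-15:00.
Sam ∩ Sven ∩ Erik ∩ Jonas ∩ Clara: 10:00-11:00, 12:00-13:00, 14:00-15:00.
Sam ∩ Sven ∩ Erik ∩ Jonas ∩ Clara ∩ Nadia: 10:00-11:00, 14:00-15:00.
The last common window of at least 60 minutes is 14:00-15:00; a 60-minute meeting can start as late as 14:00 and still end by 15:00.

14:00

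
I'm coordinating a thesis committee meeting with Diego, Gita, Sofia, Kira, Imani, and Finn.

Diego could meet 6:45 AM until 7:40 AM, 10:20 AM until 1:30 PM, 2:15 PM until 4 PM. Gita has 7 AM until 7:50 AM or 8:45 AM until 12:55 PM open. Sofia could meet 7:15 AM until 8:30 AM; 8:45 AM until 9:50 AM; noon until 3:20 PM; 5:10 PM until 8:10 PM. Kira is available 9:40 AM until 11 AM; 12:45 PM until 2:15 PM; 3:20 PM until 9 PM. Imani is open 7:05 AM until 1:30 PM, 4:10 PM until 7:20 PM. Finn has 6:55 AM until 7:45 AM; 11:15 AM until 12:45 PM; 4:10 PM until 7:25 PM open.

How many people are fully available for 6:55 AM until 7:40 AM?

Diego and Finn can make the full 06:55-07:40 slot — that's 2.

2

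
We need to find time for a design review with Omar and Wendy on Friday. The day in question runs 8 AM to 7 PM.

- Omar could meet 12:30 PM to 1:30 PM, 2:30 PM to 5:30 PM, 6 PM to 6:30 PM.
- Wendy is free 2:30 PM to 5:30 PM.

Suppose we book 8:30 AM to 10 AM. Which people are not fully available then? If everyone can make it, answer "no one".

Omar: not fully free for 08:30-10:00. Wendy: not fully free for 08:30-10:00.

Omar, Wendy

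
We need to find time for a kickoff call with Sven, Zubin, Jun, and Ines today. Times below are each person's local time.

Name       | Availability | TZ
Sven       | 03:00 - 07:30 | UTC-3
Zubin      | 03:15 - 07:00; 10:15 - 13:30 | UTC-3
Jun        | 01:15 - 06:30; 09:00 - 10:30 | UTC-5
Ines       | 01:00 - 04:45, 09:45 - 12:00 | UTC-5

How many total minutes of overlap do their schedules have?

Sven in UTC: 06:00-10:30 (add 3h to convert from UTC-3).
Zubin in UTC: 06:15-10:00, 13:15-16:30 (add 3h to convert from UTC-3).
Jun in UTC: 06:15-11:30, 14:00-15:30 (add 5h to convert from UTC-5).
Ines in UTC: 06:00-09:45, 14:45-17:00 (add 5h to convert from UTC-5).
Sven ∩ Zubin: 06:15-10:00.
Sven ∩ Zubin ∩ Jun: 06:15-10:00.
Sven ∩ Zubin ∩ Jun ∩ Ines: 06:15-09:45.
That's a single block of 210 minutes.

210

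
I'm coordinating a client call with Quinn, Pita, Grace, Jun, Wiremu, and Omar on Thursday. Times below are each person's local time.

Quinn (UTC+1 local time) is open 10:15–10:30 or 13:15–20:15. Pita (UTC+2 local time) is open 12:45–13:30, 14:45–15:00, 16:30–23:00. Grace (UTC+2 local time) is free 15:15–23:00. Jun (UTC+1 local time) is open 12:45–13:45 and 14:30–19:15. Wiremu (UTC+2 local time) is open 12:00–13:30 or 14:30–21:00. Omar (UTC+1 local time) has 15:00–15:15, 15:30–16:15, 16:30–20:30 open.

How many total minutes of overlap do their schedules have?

Quinn in UTC: 09:15-09:30, 12:15-19:15 (subtract 1h to convert from UTC+1).
Pita in UTC: 10:45-11:30, 12:45-13:00, 14:30-21:00 (subtract 2h to convert from UTC+2).
Grace in UTC: 13:15-21:00 (subtract 2h to convert from UTC+2).
Jun in UTC: 11:45-12:45, 13:30-18:15 (subtract 1h to convert from UTC+1).
Wiremu in UTC: 10:00-11:30, 12:30-19:00 (subtract 2h to convert from UTC+2).
Omar in UTC: 14:00-14:15, 14:30-15:15, 15:30-19:30 (subtract 1h to convert from UTC+1).
Quinn ∩ Pita: 12:45-13:00, 14:30-19:15.
Quinn ∩ Pita ∩ Grace: 14:30-19:15.
Quinn ∩ Pita ∩ Grace ∩ Jun: 14:30-18:15.
Quinn ∩ Pita ∩ Grace ∩ Jun ∩ Wiremu: 14:30-18:15.
Quinn ∩ Pita ∩ Grace ∩ Jun ∩ Wiremu ∩ Omar: 14:30-15:15, 15:30-18:15.
Summing the common windows: 45 + 165 = 210 minutes.

210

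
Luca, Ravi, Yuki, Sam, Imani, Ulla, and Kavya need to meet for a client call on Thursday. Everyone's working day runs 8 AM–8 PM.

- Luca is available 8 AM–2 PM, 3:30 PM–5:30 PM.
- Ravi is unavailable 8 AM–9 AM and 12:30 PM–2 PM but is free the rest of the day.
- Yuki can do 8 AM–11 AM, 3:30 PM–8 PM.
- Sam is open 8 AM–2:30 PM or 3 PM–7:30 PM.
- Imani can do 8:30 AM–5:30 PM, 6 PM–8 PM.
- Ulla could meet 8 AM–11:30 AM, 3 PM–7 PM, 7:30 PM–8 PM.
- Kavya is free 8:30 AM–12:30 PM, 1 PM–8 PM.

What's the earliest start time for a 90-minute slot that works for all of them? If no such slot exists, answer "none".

09:00

Luca free: 08:00-14:00, 15:30-17:30.
Ravi free: 09:00-12:30, 14:00-20:00 (invert busy blocks within the working day).
Yuki free: 08:00-11:00, 15:30-20:00.
Sam free: 08:00-14:30, 15:00-19:30.
Imani free: 08:30-17:30, 18:00-20:00.
Ulla free: 08:00-11:30, 15:00-19:00, 19:30-20:00.
Kavya free: 08:30-12:30, 13:00-20:00.
Luca ∩ Ravi: 09:00-12:30, 15:30-17:30.
Luca ∩ Ravi ∩ Yuki: 09:00-11:00, 15:30-17:30.
Luca ∩ Ravi ∩ Yuki ∩ Sam: 09:00-11:00, 15:30-17:30.
Luca ∩ Ravi ∩ Yuki ∩ Sam ∩ Imani: 09:00-11:00, 15:30-17:30.
Luca ∩ Ravi ∩ Yuki ∩ Sam ∩ Imani ∩ Ulla: 09:00-11:00, 15:30-17:30.
Luca ∩ Ravi ∩ Yuki ∩ Sam ∩ Imani ∩ Ulla ∩ Kavya: 09:00-11:00, 15:30-17:30.
The first common window of at least 90 minutes is 09:00-11:00, so the earliest start is 09:00.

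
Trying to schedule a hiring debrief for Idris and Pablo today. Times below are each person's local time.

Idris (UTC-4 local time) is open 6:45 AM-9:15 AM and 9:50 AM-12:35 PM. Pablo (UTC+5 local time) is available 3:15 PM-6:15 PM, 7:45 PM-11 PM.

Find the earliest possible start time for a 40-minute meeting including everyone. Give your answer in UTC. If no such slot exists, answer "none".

10:45

Idris in UTC: 10:45-13:15, 13:50-16:35 (add 4h to convert from UTC-4).
Pablo in UTC: 10:15-13:15, 14:45-18:00 (subtract 5h to convert from UTC+5).
Idris ∩ Pablo: 10:45-13:15, 14:45-16:35.
The first common window of at least 40 minutes is 10:45-13:15, so the earliest start is 10:45.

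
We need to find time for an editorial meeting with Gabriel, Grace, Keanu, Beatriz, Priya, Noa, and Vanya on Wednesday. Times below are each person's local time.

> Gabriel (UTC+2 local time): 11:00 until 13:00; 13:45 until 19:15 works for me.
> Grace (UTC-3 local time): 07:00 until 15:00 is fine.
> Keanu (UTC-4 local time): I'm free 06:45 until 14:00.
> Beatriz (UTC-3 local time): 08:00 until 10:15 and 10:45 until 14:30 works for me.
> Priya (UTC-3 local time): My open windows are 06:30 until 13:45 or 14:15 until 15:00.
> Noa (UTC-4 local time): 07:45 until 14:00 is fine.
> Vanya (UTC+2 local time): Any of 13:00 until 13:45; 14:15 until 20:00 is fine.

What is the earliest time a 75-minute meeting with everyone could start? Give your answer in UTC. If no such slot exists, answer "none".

13:45

Gabriel in UTC: 09:00-11:00, 11:45-17:15 (subtract 2h to convert from UTC+2).
Grace in UTC: 10:00-18:00 (add 3h to convert from UTC-3).
Keanu in UTC: 10:45-18:00 (add 4h to convert from UTC-4).
Beatriz in UTC: 11:00-13:15, 13:45-17:30 (add 3h to convert from UTC-3).
Priya in UTC: 09:30-16:45, 17:15-18:00 (add 3h to convert from UTC-3).
Noa in UTC: 11:45-18:00 (add 4h to convert from UTC-4).
Vanya in UTC: 11:00-11:45, 12:15-18:00 (subtract 2h to convert from UTC+2).
Gabriel ∩ Grace: 10:00-11:00, 11:45-17:15.
Gabriel ∩ Grace ∩ Keanu: 10:45-11:00, 11:45-17:15.
Gabriel ∩ Grace ∩ Keanu ∩ Beatriz: 11:45-13:15, 13:45-17:15.
Gabriel ∩ Grace ∩ Keanu ∩ Beatriz ∩ Priya: 11:45-13:15, 13:45-16:45.
Gabriel ∩ Grace ∩ Keanu ∩ Beatriz ∩ Priya ∩ Noa: 11:45-13:15, 13:45-16:45.
Gabriel ∩ Grace ∩ Keanu ∩ Beatriz ∩ Priya ∩ Noa ∩ Vanya: 12:15-13:15, 13:45-16:45.
Those are the intersection windows.
The first common window of at least 75 minutes is 13:45-16:45, so the earliest start is 13:45.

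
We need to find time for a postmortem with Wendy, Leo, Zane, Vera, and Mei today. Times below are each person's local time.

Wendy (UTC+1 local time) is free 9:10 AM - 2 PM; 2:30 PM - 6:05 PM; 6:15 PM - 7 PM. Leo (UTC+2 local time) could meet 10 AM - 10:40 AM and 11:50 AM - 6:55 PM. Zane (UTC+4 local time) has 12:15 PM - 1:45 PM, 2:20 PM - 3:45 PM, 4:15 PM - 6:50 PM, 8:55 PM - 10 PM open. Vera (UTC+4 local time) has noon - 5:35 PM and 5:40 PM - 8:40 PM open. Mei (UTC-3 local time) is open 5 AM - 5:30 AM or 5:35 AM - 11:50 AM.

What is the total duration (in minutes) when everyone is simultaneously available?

225

Wendy in UTC: 08:10-13:00, 13:30-17:05, 17:15-18:00 (subtract 1h to convert from UTC+1).
Leo in UTC: 08:00-08:40, 09:50-16:55 (subtract 2h to convert from UTC+2).
Zane in UTC: 08:15-09:45, 10:20-11:45, 12:15-14:50, 16:55-18:00 (subtract 4h to convert from UTC+4).
Vera in UTC: 08:00-13:35, 13:40-16:40 (subtract 4h to convert from UTC+4).
Mei in UTC: 08:00-08:30, 08:35-14:50 (add 3h to convert from UTC-3).
Wendy ∩ Leo: 08:10-08:40, 09:50-13:00, 13:30-16:55.
Wendy ∩ Leo ∩ Zane: 08:15-08:40, 10:20-11:45, 12:15-13:00, 13:30-14:50.
Wendy ∩ Leo ∩ Zane ∩ Vera: 08:15-08:40, 10:20-11:45, 12:15-13:00, 13:30-13:35, 13:40-14:50.
Wendy ∩ Leo ∩ Zane ∩ Vera ∩ Mei: 08:15-08:30, 08:35-08:40, 10:20-11:45, 12:15-13:00, 13:30-13:35, 13:40-14:50.
Those are the intersection windows.
Summing the common windows: 15 + 5 + 85 + 45 + 5 + 70 = 225 minutes.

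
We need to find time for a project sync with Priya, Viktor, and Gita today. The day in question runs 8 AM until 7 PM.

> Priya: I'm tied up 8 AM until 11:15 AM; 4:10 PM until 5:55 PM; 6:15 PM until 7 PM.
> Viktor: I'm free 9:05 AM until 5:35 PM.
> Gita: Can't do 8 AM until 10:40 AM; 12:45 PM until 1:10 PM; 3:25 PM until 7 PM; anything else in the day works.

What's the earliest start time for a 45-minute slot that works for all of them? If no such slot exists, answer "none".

Priya free: 11:15-16:10, 17:55-18:15 (invert busy blocks within the working day).
Viktor free: 09:05-17:35.
Gita free: 10:40-12:45, 13:10-15:25 (invert busy blocks within the working day).
Priya ∩ Viktor: 11:15-16:10.
Priya ∩ Viktor ∩ Gita: 11:15-12:45, 13:10-15:25.
The first common window of at least 45 minutes is 11:15-12:45, so the earliest start is 11:15.

11:15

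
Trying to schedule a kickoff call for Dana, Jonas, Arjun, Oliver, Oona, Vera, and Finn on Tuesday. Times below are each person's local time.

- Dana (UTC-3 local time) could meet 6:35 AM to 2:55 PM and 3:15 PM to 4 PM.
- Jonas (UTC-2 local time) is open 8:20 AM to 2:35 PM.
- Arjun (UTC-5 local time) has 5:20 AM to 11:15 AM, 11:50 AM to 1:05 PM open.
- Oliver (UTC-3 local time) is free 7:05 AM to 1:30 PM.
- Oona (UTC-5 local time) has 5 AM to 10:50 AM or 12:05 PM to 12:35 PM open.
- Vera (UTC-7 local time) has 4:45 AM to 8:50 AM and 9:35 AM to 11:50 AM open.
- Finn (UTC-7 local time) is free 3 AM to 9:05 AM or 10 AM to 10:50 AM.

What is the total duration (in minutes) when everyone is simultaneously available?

245

Dana in UTC: 09:35-17:55, 18:15-19:00 (add 3h to convert from UTC-3).
Jonas in UTC: 10:20-16:35 (add 2h to convert from UTC-2).
Arjun in UTC: 10:20-16:15, 16:50-18:05 (add 5h to convert from UTC-5).
Oliver in UTC: 10:05-16:30 (add 3h to convert from UTC-3).
Oona in UTC: 10:00-15:50, 17:05-17:35 (add 5h to convert from UTC-5).
Vera in UTC: 11:45-15:50, 16:35-18:50 (add 7h to convert from UTC-7).
Finn in UTC: 10:00-16:05, 17:00-17:50 (add 7h to convert from UTC-7).
Dana ∩ Jonas: 10:20-16:35.
Dana ∩ Jonas ∩ Arjun: 10:20-16:15.
Dana ∩ Jonas ∩ Arjun ∩ Oliver: 10:20-16:15.
Dana ∩ Jonas ∩ Arjun ∩ Oliver ∩ Oona: 10:20-15:50.
Dana ∩ Jonas ∩ Arjun ∩ Oliver ∩ Oona ∩ Vera: 11:45-15:50.
Dana ∩ Jonas ∩ Arjun ∩ Oliver ∩ Oona ∩ Vera ∩ Finn: 11:45-15:50.
So the common availability across everyone is 11:45-15:50.
That's a single block of 245 minutes.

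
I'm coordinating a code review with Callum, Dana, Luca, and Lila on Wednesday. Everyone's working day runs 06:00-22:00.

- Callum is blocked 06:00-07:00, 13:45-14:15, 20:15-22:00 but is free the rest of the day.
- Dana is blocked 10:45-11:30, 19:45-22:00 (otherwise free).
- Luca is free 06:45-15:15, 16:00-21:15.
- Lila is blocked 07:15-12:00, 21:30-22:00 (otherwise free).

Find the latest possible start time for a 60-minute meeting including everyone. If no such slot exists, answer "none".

Callum free: 07:00-13:45, 14:15-20:15 (invert busy blocks within the working day).
Dana free: 06:00-10:45, 11:30-19:45 (invert busy blocks within the working day).
Luca free: 06:45-15:15, 16:00-21:15.
Lila free: 06:00-07:15, 12:00-21:30 (invert busy blocks within the working day).
Callum ∩ Dana: 07:00-10:45, 11:30-13:45, 14:15-19:45.
Callum ∩ Dana ∩ Luca: 07:00-10:45, 11:30-13:45, 14:15-15:15, 16:00-19:45.
Callum ∩ Dana ∩ Luca ∩ Lila: 07:00-07:15, 12:00-13:45, 14:15-15:15, 16:00-19:45.
The last common window of at least 60 minutes is 16:00-19:45; a 60-minute meeting can start as late as 18:45 and still end by 19:45.

18:45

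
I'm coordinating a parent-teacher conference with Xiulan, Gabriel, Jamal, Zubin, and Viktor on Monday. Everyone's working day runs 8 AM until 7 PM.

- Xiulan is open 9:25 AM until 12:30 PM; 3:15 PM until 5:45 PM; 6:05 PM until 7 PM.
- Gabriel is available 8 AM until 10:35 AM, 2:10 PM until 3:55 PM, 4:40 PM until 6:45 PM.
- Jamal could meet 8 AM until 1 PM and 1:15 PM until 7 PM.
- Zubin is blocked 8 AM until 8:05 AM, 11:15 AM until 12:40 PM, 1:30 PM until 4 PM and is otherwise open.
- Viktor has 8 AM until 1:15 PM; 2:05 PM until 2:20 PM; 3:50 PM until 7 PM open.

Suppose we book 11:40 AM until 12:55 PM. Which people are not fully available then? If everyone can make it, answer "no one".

Xiulan free: 09:25-12:30, 15:15-17:45, 18:05-19:00.
Gabriel free: 08:00-10:35, 14:10-15:55, 16:40-18:45.
Jamal free: 08:00-13:00, 13:15-19:00.
Zubin free: 08:05-11:15, 12:40-13:30, 16:00-19:00 (invert busy blocks within the working day).
Viktor free: 08:00-13:15, 14:05-14:20, 15:50-19:00.
Xiulan: not fully free for 11:40-12:55. Gabriel: not fully free for 11:40-12:55. Jamal: free for 11:40-12:55. Zubin: not fully free for 11:40-12:55. Viktor: free for 11:40-12:55.

Gabriel, Xiulan, Zubin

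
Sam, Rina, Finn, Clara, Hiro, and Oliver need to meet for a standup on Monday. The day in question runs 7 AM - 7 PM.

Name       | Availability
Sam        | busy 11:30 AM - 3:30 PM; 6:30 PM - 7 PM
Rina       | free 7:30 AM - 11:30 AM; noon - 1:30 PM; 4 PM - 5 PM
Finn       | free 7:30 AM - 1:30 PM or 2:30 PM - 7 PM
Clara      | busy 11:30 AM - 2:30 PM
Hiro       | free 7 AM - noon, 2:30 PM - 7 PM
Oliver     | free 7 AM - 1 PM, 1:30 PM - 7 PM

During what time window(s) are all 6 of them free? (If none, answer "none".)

Sam free: 07:00-11:30, 15:30-18:30 (invert busy blocks within the working day).
Rina free: 07:30-11:30, 12:00-13:30, 16:00-17:00.
Finn free: 07:30-13:30, 14:30-19:00.
Clara free: 07:00-11:30, 14:30-19:00 (invert busy blocks within the working day).
Hiro free: 07:00-12:00, 14:30-19:00.
Oliver free: 07:00-13:00, 13:30-19:00.
Sam ∩ Rina: 07:30-11:30, 16:00-17:00.
Sam ∩ Rina ∩ Finn: 07:30-11:30, 16:00-17:00.
Sam ∩ Rina ∩ Finn ∩ Clara: 07:30-11:30, 16:00-17:00.
Sam ∩ Rina ∩ Finn ∩ Clara ∩ Hiro: 07:30-11:30, 16:00-17:00.
Sam ∩ Rina ∩ Finn ∩ Clara ∩ Hiro ∩ Oliver: 07:30-11:30, 16:00-17:00.

07:30-11:30, 16:00-17:00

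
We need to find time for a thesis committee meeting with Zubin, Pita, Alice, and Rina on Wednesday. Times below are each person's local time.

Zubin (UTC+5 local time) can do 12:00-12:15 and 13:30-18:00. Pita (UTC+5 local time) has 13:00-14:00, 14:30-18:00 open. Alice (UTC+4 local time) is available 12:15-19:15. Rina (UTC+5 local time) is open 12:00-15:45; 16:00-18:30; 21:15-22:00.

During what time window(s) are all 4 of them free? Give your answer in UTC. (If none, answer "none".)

08:30-09:00, 09:30-10:45, 11:00-13:00

Zubin in UTC: 07:00-07:15, 08:30-13:00 (subtract 5h to convert from UTC+5).
Pita in UTC: 08:00-09:00, 09:30-13:00 (subtract 5h to convert from UTC+5).
Alice in UTC: 08:15-15:15 (subtract 4h to convert from UTC+4).
Rina in UTC: 07:00-10:45, 11:00-13:30, 16:15-17:00 (subtract 5h to convert from UTC+5).
Zubin ∩ Pita: 08:30-09:00, 09:30-13:00.
Zubin ∩ Pita ∩ Alice: 08:30-09:00, 09:30-13:00.
Zubin ∩ Pita ∩ Alice ∩ Rina: 08:30-09:00, 09:30-10:45, 11:00-13:00.
So the common availability across everyone is 08:30-09:00, 09:30-10:45, 11:00-13:00.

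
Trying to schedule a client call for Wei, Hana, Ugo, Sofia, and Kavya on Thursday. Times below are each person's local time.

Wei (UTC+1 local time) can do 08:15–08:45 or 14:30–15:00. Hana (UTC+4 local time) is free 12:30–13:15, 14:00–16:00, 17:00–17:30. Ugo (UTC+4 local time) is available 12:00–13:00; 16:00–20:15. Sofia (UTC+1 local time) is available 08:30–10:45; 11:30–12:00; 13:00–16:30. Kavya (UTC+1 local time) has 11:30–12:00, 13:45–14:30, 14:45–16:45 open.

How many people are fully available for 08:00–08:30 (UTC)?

Wei in UTC: 07:15-07:45, 13:30-14:00 (subtract 1h to convert from UTC+1).
Hana in UTC: 08:30-09:15, 10:00-12:00, 13:00-13:30 (subtract 4h to convert from UTC+4).
Ugo in UTC: 08:00-09:00, 12:00-16:15 (subtract 4h to convert from UTC+4).
Sofia in UTC: 07:30-09:45, 10:30-11:00, 12:00-15:30 (subtract 1h to convert from UTC+1).
Kavya in UTC: 10:30-11:00, 12:45-13:30, 13:45-15:45 (subtract 1h to convert from UTC+1).
Ugo and Sofia can make the full 08:00-08:30 slot — that's 2.

2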